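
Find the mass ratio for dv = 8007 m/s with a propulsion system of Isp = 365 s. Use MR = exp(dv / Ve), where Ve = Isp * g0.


Ve = 365 * 9.81 = 3580.65 m/s
MR = exp(8007 / 3580.65) = 9.358

9.358


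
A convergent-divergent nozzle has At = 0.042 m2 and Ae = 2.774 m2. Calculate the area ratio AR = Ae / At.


AR = 2.774 / 0.042 = 66.0

66.0


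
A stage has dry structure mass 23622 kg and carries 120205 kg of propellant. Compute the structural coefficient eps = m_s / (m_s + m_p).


eps = 23622 / (23622 + 120205) = 0.1642

0.1642


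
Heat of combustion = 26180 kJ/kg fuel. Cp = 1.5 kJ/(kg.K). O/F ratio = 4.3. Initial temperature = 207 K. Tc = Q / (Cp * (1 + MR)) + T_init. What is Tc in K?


Tc = 26180 / (1.5 * (1 + 4.3)) + 207 = 3500 K

3500 K


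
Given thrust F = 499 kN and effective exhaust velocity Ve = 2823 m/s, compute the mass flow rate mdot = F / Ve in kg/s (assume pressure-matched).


mdot = F / Ve = 499000 / 2823 = 176.8 kg/s

176.8 kg/s


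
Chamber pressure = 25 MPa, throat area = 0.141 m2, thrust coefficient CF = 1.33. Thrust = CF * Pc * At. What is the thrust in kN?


F = 1.33 * 25e6 * 0.141 = 4.6882e+06 N = 4688.2 kN

4688.2 kN


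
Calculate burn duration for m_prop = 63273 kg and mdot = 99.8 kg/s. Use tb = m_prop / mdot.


tb = 63273 / 99.8 = 634.0 s

634.0 s


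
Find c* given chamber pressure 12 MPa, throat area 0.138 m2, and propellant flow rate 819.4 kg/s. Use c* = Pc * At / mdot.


c* = 12e6 * 0.138 / 819.4 = 2021 m/s

2021 m/s


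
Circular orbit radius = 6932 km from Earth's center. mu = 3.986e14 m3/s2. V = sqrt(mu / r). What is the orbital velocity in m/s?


V = sqrt(3.986e14 / 6932000) = 7583 m/s

7583 m/s


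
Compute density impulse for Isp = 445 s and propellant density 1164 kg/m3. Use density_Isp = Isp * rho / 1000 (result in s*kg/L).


rho*Isp = 445 * 1164 / 1000 = 518 s*kg/L

518 s*kg/L


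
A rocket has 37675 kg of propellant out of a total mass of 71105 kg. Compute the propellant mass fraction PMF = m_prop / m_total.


PMF = 37675 / 71105 = 0.53

0.53


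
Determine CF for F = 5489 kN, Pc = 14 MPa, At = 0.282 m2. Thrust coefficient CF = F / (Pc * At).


CF = 5489000 / (14e6 * 0.282) = 1.39

1.39


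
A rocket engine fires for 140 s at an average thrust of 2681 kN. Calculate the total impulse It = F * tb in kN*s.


It = 2681 * 140 = 375340 kN*s

375340 kN*s


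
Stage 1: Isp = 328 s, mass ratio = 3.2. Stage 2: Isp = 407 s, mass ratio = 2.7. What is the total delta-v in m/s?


dV1 = 328 * 9.81 * ln(3.2) = 3742.6 m/s
dV2 = 407 * 9.81 * ln(2.7) = 3965.7 m/s
Total dV = 3742.6 + 3965.7 = 7708.3 m/s ~ 7708 m/s

7708 m/s


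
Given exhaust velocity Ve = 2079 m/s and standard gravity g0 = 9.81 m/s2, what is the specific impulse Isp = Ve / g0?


Isp = Ve / g0 = 2079 / 9.81 = 211.9 s

211.9 s


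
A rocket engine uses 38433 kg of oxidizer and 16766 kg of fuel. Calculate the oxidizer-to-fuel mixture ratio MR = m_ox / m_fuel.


MR = 38433 / 16766 = 2.29

2.29


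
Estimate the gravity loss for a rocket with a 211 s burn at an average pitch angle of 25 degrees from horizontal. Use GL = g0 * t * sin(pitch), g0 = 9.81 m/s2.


GL = 9.81 * 211 * sin(25 deg) = 875 m/s

875 m/s


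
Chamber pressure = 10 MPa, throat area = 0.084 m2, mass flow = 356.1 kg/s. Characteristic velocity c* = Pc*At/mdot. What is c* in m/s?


c* = 10e6 * 0.084 / 356.1 = 2359 m/s

2359 m/s


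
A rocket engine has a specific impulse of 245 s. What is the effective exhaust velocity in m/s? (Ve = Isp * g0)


Ve = Isp * g0 = 245 * 9.81 = 2403.5 m/s

2403.5 m/s


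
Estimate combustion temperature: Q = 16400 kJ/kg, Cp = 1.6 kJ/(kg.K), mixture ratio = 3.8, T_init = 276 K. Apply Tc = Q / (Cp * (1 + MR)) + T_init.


Tc = 16400 / (1.6 * (1 + 3.8)) + 276 = 2411 K

2411 K


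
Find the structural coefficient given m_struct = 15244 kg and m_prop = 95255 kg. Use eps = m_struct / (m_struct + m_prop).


eps = 15244 / (15244 + 95255) = 0.138

0.138


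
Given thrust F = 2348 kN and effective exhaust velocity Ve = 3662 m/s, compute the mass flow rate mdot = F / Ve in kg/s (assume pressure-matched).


mdot = F / Ve = 2348000 / 3662 = 641.2 kg/s

641.2 kg/s


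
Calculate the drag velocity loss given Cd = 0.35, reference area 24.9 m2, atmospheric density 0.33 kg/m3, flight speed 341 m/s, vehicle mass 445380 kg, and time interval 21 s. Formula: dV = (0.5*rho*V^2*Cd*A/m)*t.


D = 0.5 * 0.33 * 341^2 * 0.35 * 24.9 = 167209.17 N
a = 167209.17 / 445380 = 0.3754 m/s2
dV = 0.3754 * 21 = 7.9 m/s

7.9 m/s


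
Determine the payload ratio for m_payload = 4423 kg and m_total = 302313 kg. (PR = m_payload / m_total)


PR = 4423 / 302313 = 0.0146

0.0146


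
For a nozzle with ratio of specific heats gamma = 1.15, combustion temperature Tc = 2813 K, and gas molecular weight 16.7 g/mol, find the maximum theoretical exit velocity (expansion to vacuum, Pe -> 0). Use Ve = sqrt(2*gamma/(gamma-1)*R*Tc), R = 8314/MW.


R = 8314 / 16.7 = 497.84 J/(kg.K)
Ve = sqrt(2 * 1.15 / (1.15 - 1) * 497.84 * 2813) = 4634 m/s

4634 m/s


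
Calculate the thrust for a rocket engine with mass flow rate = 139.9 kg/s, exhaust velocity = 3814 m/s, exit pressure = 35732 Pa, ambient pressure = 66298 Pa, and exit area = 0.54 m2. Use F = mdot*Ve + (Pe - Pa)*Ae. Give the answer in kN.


F = 139.9 * 3814 + (35732 - 66298) * 0.54 = 517073.0 N = 517.1 kN

517.1 kN


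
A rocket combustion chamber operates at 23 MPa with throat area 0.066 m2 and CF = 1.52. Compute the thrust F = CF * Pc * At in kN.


F = 1.52 * 23e6 * 0.066 = 2.3074e+06 N = 2307.4 kN

2307.4 kN


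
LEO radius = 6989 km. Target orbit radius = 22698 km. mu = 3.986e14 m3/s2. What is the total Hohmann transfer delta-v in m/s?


V1 = sqrt(mu/r1) = 7551.99 m/s
dV1 = V1*(sqrt(2*r2/(r1+r2)) - 1) = 1786.72 m/s
V2 = sqrt(mu/r2) = 4190.59 m/s
dV2 = V2*(1 - sqrt(2*r1/(r1+r2))) = 1315.08 m/s
Total dV = 3102 m/s

3102 m/s


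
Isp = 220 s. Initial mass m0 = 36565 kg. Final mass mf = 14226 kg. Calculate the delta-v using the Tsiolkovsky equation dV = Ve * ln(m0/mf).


Ve = 220 * 9.81 = 2158.2 m/s
dV = 2158.2 * ln(36565/14226) = 2037 m/s

2037 m/s


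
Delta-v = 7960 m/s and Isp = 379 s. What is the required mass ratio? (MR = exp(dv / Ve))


Ve = 379 * 9.81 = 3717.99 m/s
MR = exp(7960 / 3717.99) = 8.507

8.507


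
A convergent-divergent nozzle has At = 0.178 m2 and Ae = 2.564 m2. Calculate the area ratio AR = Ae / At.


AR = 2.564 / 0.178 = 14.4

14.4


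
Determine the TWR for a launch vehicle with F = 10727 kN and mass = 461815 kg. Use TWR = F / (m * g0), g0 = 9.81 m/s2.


TWR = 10727000 / (461815 * 9.81) = 2.37

2.37


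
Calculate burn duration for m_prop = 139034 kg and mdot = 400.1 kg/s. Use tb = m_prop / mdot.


tb = 139034 / 400.1 = 347.5 s

347.5 s


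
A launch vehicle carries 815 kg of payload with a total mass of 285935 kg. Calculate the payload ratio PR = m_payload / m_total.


PR = 815 / 285935 = 0.0029

0.0029


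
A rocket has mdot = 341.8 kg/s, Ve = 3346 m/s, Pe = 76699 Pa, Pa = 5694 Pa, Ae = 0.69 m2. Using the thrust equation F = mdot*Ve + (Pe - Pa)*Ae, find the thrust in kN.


F = 341.8 * 3346 + (76699 - 5694) * 0.69 = 1.1927e+06 N = 1192.7 kN

1192.7 kN


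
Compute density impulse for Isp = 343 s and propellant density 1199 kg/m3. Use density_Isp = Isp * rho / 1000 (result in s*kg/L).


rho*Isp = 343 * 1199 / 1000 = 411 s*kg/L

411 s*kg/L


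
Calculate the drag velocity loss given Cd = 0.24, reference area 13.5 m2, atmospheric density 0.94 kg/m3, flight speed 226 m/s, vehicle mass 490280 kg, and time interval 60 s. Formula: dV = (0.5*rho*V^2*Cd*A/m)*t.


D = 0.5 * 0.94 * 226^2 * 0.24 * 13.5 = 77778.53 N
a = 77778.53 / 490280 = 0.1586 m/s2
dV = 0.1586 * 60 = 9.5 m/s

9.5 m/s


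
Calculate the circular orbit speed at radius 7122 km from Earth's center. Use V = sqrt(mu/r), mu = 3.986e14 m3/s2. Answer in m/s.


V = sqrt(3.986e14 / 7122000) = 7481 m/s

7481 m/s


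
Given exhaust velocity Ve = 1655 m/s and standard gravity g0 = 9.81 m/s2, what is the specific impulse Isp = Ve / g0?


Isp = Ve / g0 = 1655 / 9.81 = 168.7 s

168.7 s


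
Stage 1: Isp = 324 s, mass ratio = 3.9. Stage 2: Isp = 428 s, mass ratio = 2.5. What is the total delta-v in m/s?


dV1 = 324 * 9.81 * ln(3.9) = 4325.8 m/s
dV2 = 428 * 9.81 * ln(2.5) = 3847.2 m/s
Total dV = 4325.8 + 3847.2 = 8173.0 m/s ~ 8173 m/s

8173 m/s


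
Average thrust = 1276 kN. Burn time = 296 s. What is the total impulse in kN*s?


It = 1276 * 296 = 377696 kN*s

377696 kN*s


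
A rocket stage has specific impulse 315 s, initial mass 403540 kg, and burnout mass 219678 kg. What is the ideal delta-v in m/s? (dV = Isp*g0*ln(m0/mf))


Ve = 315 * 9.81 = 3090.15 m/s
dV = 3090.15 * ln(403540/219678) = 1879 m/s

1879 m/s


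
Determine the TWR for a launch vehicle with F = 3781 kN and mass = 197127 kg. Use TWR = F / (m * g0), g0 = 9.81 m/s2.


TWR = 3781000 / (197127 * 9.81) = 1.96

1.96


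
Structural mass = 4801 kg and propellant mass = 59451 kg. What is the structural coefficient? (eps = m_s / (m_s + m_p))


eps = 4801 / (4801 + 59451) = 0.0747

0.0747


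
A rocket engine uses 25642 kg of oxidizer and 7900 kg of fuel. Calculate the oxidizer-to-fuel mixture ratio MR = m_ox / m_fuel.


MR = 25642 / 7900 = 3.25

3.25


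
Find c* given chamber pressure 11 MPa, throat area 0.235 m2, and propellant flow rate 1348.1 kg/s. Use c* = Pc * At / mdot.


c* = 11e6 * 0.235 / 1348.1 = 1918 m/s

1918 m/s


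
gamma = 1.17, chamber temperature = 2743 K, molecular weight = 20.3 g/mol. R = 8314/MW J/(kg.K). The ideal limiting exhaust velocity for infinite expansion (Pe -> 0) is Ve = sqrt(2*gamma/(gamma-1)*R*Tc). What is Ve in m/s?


R = 8314 / 20.3 = 409.56 J/(kg.K)
Ve = sqrt(2 * 1.17 / (1.17 - 1) * 409.56 * 2743) = 3932 m/s

3932 m/s


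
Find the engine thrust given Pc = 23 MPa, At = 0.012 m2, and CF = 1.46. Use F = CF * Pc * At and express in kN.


F = 1.46 * 23e6 * 0.012 = 402960.0 N = 403.0 kN

403.0 kN


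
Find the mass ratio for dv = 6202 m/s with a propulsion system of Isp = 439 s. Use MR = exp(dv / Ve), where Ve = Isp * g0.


Ve = 439 * 9.81 = 4306.59 m/s
MR = exp(6202 / 4306.59) = 4.221

4.221


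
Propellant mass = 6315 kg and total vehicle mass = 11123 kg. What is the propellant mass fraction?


PMF = 6315 / 11123 = 0.568

0.568


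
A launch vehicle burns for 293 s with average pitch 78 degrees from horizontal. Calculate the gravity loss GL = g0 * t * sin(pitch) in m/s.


GL = 9.81 * 293 * sin(78 deg) = 2812 m/s

2812 m/s


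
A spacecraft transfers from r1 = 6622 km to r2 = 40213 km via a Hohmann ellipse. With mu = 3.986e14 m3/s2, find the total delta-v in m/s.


V1 = sqrt(mu/r1) = 7758.43 m/s
dV1 = V1*(sqrt(2*r2/(r1+r2)) - 1) = 2408.43 m/s
V2 = sqrt(mu/r2) = 3148.37 m/s
dV2 = V2*(1 - sqrt(2*r1/(r1+r2))) = 1474.16 m/s
Total dV = 3883 m/s

3883 m/s


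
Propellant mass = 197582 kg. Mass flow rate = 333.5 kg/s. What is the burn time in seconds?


tb = 197582 / 333.5 = 592.4 s

592.4 s


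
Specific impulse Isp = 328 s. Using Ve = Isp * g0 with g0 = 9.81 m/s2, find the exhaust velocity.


Ve = Isp * g0 = 328 * 9.81 = 3217.7 m/s

3217.7 m/s


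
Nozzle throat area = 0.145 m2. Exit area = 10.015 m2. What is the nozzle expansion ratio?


AR = 10.015 / 0.145 = 69.1

69.1


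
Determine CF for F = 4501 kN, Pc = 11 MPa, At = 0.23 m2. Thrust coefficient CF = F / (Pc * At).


CF = 4501000 / (11e6 * 0.23) = 1.78

1.78


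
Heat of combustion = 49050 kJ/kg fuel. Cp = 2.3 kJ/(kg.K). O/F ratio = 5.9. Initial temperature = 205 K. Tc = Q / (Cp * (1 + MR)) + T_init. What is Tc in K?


Tc = 49050 / (2.3 * (1 + 5.9)) + 205 = 3296 K

3296 K


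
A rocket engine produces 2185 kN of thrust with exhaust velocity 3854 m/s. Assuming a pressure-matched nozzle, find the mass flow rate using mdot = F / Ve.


mdot = F / Ve = 2185000 / 3854 = 566.9 kg/s

566.9 kg/s


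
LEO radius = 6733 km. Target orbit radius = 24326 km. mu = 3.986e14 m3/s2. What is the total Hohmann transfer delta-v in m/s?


V1 = sqrt(mu/r1) = 7694.22 m/s
dV1 = V1*(sqrt(2*r2/(r1+r2)) - 1) = 1935.67 m/s
V2 = sqrt(mu/r2) = 4047.93 m/s
dV2 = V2*(1 - sqrt(2*r1/(r1+r2))) = 1382.55 m/s
Total dV = 3318 m/s

3318 m/s


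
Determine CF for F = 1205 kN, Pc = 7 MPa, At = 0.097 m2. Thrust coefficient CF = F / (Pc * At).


CF = 1205000 / (7e6 * 0.097) = 1.77

1.77


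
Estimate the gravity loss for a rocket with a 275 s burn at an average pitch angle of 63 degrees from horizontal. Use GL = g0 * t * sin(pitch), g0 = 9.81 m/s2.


GL = 9.81 * 275 * sin(63 deg) = 2404 m/s

2404 m/s


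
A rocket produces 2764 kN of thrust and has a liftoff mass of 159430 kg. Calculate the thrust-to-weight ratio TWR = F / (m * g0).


TWR = 2764000 / (159430 * 9.81) = 1.77

1.77


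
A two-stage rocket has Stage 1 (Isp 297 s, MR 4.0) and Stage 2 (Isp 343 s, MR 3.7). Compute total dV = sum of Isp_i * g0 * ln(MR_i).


dV1 = 297 * 9.81 * ln(4.0) = 4039.1 m/s
dV2 = 343 * 9.81 * ln(3.7) = 4402.3 m/s
Total dV = 4039.1 + 4402.3 = 8441.4 m/s ~ 8441 m/s

8441 m/s


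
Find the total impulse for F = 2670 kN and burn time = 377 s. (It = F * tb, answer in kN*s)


It = 2670 * 377 = 1006590 kN*s

1006590 kN*s


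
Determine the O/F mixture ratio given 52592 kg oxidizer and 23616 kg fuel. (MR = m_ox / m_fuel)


MR = 52592 / 23616 = 2.23

2.23


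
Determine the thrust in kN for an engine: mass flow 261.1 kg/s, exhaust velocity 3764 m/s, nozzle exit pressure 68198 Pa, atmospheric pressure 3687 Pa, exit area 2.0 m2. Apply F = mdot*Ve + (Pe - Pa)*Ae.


F = 261.1 * 3764 + (68198 - 3687) * 2.0 = 1.1118e+06 N = 1111.8 kN

1111.8 kN


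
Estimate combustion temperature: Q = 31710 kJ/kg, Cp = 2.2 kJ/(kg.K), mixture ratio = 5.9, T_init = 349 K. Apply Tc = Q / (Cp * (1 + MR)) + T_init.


Tc = 31710 / (2.2 * (1 + 5.9)) + 349 = 2438 K

2438 K


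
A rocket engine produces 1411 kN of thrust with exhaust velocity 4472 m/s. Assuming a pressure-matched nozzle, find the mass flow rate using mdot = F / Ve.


mdot = F / Ve = 1411000 / 4472 = 315.5 kg/s

315.5 kg/s


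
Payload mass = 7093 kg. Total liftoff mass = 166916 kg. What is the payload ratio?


PR = 7093 / 166916 = 0.0425

0.0425


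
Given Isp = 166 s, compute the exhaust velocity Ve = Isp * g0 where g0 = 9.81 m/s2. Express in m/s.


Ve = Isp * g0 = 166 * 9.81 = 1628.5 m/s

1628.5 m/s


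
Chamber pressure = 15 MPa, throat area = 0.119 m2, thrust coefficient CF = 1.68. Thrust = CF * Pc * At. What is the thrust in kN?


F = 1.68 * 15e6 * 0.119 = 2.9988e+06 N = 2998.8 kN

2998.8 kN


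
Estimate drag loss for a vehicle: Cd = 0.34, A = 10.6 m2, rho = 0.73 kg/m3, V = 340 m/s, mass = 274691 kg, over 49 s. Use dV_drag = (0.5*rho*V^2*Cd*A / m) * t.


D = 0.5 * 0.73 * 340^2 * 0.34 * 10.6 = 152067.18 N
a = 152067.18 / 274691 = 0.5536 m/s2
dV = 0.5536 * 49 = 27.1 m/s

27.1 m/s


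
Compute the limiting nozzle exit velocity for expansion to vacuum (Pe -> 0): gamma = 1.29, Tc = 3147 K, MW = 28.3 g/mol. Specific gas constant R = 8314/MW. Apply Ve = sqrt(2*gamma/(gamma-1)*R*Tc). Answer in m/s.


R = 8314 / 28.3 = 293.78 J/(kg.K)
Ve = sqrt(2 * 1.29 / (1.29 - 1) * 293.78 * 3147) = 2868 m/s

2868 m/s


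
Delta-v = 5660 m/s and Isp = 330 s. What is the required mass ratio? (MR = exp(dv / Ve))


Ve = 330 * 9.81 = 3237.3 m/s
MR = exp(5660 / 3237.3) = 5.745

5.745


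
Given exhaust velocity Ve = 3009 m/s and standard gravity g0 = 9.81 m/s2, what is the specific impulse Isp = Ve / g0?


Isp = Ve / g0 = 3009 / 9.81 = 306.7 s

306.7 s


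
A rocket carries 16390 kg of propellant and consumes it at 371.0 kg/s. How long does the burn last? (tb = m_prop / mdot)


tb = 16390 / 371.0 = 44.2 s

44.2 s


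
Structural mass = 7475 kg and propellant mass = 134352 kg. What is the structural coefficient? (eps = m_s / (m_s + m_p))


eps = 7475 / (7475 + 134352) = 0.0527

0.0527


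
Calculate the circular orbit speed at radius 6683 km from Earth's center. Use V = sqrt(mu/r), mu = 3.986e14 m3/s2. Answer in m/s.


V = sqrt(3.986e14 / 6683000) = 7723 m/s

7723 m/s


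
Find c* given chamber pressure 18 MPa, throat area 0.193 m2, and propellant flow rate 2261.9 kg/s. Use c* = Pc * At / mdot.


c* = 18e6 * 0.193 / 2261.9 = 1536 m/s

1536 m/s


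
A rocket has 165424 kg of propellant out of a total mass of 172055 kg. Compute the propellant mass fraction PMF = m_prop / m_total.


PMF = 165424 / 172055 = 0.961

0.961


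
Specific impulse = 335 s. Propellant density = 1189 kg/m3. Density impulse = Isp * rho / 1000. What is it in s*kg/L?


rho*Isp = 335 * 1189 / 1000 = 398 s*kg/L

398 s*kg/L


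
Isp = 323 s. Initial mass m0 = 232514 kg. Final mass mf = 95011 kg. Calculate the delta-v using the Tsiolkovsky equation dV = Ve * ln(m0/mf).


Ve = 323 * 9.81 = 3168.63 m/s
dV = 3168.63 * ln(232514/95011) = 2836 m/s

2836 m/s


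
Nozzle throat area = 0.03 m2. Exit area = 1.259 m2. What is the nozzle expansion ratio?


AR = 1.259 / 0.03 = 42.0

42.0


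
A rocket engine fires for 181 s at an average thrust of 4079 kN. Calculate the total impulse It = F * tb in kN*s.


It = 4079 * 181 = 738299 kN*s

738299 kN*s


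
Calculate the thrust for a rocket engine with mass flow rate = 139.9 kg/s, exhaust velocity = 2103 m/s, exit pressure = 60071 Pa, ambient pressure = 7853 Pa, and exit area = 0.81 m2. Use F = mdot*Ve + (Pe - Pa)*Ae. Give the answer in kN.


F = 139.9 * 2103 + (60071 - 7853) * 0.81 = 336506.0 N = 336.5 kN

336.5 kN


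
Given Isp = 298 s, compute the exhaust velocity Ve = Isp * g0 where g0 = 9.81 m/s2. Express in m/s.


Ve = Isp * g0 = 298 * 9.81 = 2923.4 m/s

2923.4 m/s


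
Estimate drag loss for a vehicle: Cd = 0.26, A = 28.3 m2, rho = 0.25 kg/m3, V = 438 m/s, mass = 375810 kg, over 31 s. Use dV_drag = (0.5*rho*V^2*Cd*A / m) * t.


D = 0.5 * 0.25 * 438^2 * 0.26 * 28.3 = 176448.52 N
a = 176448.52 / 375810 = 0.4695 m/s2
dV = 0.4695 * 31 = 14.6 m/s

14.6 m/s


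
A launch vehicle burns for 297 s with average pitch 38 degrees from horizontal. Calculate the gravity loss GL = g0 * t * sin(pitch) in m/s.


GL = 9.81 * 297 * sin(38 deg) = 1794 m/s

1794 m/s


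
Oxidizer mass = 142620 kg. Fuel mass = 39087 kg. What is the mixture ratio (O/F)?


MR = 142620 / 39087 = 3.65

3.65


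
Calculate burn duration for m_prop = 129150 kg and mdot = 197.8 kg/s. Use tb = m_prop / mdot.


tb = 129150 / 197.8 = 652.9 s

652.9 s


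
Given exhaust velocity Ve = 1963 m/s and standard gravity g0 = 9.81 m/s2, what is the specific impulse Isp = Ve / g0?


Isp = Ve / g0 = 1963 / 9.81 = 200.1 s

200.1 s


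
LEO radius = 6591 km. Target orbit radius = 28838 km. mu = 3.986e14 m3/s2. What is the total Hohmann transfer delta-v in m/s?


V1 = sqrt(mu/r1) = 7776.66 m/s
dV1 = V1*(sqrt(2*r2/(r1+r2)) - 1) = 2145.61 m/s
V2 = sqrt(mu/r2) = 3717.8 m/s
dV2 = V2*(1 - sqrt(2*r1/(r1+r2))) = 1450.04 m/s
Total dV = 3596 m/s

3596 m/s


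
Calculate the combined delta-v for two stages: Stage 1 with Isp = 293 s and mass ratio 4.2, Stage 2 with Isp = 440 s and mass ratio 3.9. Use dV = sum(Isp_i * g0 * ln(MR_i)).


dV1 = 293 * 9.81 * ln(4.2) = 4124.9 m/s
dV2 = 440 * 9.81 * ln(3.9) = 5874.5 m/s
Total dV = 4124.9 + 5874.5 = 9999.4 m/s ~ 9999 m/s

9999 m/s


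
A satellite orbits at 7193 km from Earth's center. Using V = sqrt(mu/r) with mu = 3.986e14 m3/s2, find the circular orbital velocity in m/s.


V = sqrt(3.986e14 / 7193000) = 7444 m/s

7444 m/s


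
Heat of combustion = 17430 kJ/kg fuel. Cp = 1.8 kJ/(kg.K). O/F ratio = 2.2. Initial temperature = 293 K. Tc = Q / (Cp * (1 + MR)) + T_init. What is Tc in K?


Tc = 17430 / (1.8 * (1 + 2.2)) + 293 = 3319 K

3319 K


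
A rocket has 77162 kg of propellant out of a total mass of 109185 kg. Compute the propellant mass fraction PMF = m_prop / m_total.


PMF = 77162 / 109185 = 0.707

0.707


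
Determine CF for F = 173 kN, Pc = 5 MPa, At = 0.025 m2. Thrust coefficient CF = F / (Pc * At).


CF = 173000 / (5e6 * 0.025) = 1.38

1.38


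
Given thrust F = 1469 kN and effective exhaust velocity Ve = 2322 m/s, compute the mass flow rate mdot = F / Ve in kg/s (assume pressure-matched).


mdot = F / Ve = 1469000 / 2322 = 632.6 kg/s

632.6 kg/s


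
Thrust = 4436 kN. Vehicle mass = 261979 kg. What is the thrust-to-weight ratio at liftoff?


TWR = 4436000 / (261979 * 9.81) = 1.73

1.73


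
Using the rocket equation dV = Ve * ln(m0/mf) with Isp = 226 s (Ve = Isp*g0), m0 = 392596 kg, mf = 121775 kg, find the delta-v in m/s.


Ve = 226 * 9.81 = 2217.06 m/s
dV = 2217.06 * ln(392596/121775) = 2595 m/s

2595 m/s


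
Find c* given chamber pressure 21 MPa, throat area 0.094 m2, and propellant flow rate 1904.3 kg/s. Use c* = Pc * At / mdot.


c* = 21e6 * 0.094 / 1904.3 = 1037 m/s

1037 m/s


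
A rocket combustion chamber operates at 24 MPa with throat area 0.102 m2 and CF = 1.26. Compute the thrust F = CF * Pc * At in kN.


F = 1.26 * 24e6 * 0.102 = 3.0845e+06 N = 3084.5 kN

3084.5 kN


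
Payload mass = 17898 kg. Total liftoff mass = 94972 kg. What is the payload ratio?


PR = 17898 / 94972 = 0.1885

0.1885


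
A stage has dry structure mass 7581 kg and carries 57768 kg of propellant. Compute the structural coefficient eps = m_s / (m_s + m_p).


eps = 7581 / (7581 + 57768) = 0.116

0.116


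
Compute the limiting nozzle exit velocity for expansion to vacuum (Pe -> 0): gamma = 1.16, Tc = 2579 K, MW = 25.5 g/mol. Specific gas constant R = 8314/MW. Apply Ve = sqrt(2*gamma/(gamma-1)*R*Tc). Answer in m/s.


R = 8314 / 25.5 = 326.04 J/(kg.K)
Ve = sqrt(2 * 1.16 / (1.16 - 1) * 326.04 * 2579) = 3492 m/s

3492 m/s


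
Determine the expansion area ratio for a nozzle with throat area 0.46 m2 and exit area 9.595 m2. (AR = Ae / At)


AR = 9.595 / 0.46 = 20.9

20.9


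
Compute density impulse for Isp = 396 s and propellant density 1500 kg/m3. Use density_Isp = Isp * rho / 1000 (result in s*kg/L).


rho*Isp = 396 * 1500 / 1000 = 594 s*kg/L

594 s*kg/L


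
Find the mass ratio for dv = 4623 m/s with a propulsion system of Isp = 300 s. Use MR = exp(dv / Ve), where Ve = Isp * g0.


Ve = 300 * 9.81 = 2943.0 m/s
MR = exp(4623 / 2943.0) = 4.811

4.811


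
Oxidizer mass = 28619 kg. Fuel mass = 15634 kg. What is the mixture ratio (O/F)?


MR = 28619 / 15634 = 1.83

1.83


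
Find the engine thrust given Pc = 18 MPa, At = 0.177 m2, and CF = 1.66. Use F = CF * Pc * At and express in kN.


F = 1.66 * 18e6 * 0.177 = 5.2888e+06 N = 5288.8 kN

5288.8 kN


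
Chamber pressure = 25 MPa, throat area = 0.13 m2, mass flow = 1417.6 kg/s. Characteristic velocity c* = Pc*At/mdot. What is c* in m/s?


c* = 25e6 * 0.13 / 1417.6 = 2293 m/s

2293 m/s


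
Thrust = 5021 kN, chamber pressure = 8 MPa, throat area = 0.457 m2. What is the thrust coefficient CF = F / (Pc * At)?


CF = 5021000 / (8e6 * 0.457) = 1.37

1.37


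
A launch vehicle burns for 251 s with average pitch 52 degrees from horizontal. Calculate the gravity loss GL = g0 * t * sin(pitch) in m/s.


GL = 9.81 * 251 * sin(52 deg) = 1940 m/s

1940 m/s


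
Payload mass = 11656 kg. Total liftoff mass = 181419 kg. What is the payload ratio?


PR = 11656 / 181419 = 0.0642

0.0642


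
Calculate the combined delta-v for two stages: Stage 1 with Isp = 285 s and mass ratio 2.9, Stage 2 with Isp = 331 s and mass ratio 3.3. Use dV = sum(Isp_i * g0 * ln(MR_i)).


dV1 = 285 * 9.81 * ln(2.9) = 2976.8 m/s
dV2 = 331 * 9.81 * ln(3.3) = 3876.8 m/s
Total dV = 2976.8 + 3876.8 = 6853.6 m/s ~ 6854 m/s

6854 m/s


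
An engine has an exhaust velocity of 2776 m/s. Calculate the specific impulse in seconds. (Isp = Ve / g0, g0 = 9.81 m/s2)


Isp = Ve / g0 = 2776 / 9.81 = 283.0 s

283.0 s


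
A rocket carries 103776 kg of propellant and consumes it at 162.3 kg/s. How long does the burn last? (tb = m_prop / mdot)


tb = 103776 / 162.3 = 639.4 s

639.4 s


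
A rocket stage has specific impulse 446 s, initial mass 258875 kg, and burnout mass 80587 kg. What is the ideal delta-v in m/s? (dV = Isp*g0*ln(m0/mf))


Ve = 446 * 9.81 = 4375.26 m/s
dV = 4375.26 * ln(258875/80587) = 5106 m/s

5106 m/s


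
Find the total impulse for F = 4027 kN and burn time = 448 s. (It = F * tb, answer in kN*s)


It = 4027 * 448 = 1804096 kN*s

1804096 kN*s


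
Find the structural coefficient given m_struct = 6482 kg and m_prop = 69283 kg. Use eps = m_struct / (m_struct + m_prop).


eps = 6482 / (6482 + 69283) = 0.0856

0.0856


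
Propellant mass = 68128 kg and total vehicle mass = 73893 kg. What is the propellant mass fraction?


PMF = 68128 / 73893 = 0.922

0.922


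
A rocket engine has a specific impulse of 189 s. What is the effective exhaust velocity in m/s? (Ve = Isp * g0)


Ve = Isp * g0 = 189 * 9.81 = 1854.1 m/s

1854.1 m/s


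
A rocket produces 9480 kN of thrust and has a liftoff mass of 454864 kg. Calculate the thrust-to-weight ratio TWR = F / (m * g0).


TWR = 9480000 / (454864 * 9.81) = 2.12

2.12


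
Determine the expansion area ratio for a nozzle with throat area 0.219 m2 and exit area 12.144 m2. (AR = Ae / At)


AR = 12.144 / 0.219 = 55.5

55.5


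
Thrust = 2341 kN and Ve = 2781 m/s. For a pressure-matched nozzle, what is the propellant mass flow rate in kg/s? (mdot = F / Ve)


mdot = F / Ve = 2341000 / 2781 = 841.8 kg/s

841.8 kg/s


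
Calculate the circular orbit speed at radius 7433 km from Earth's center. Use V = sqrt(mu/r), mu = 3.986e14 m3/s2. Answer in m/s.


V = sqrt(3.986e14 / 7433000) = 7323 m/s

7323 m/s


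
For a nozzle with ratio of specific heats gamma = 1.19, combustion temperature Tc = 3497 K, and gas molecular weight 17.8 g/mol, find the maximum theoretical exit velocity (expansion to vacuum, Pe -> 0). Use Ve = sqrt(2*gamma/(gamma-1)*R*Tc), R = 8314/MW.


R = 8314 / 17.8 = 467.08 J/(kg.K)
Ve = sqrt(2 * 1.19 / (1.19 - 1) * 467.08 * 3497) = 4523 m/s

4523 m/s


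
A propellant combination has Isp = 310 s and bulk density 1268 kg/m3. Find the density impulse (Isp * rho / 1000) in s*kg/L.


rho*Isp = 310 * 1268 / 1000 = 393 s*kg/L

393 s*kg/L


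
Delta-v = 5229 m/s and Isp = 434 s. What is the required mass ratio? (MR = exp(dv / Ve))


Ve = 434 * 9.81 = 4257.54 m/s
MR = exp(5229 / 4257.54) = 3.415

3.415


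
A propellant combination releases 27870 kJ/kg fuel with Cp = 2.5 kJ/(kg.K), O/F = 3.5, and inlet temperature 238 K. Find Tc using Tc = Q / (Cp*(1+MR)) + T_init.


Tc = 27870 / (2.5 * (1 + 3.5)) + 238 = 2715 K

2715 K


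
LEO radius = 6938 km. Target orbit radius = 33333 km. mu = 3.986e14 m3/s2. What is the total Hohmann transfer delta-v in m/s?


V1 = sqrt(mu/r1) = 7579.69 m/s
dV1 = V1*(sqrt(2*r2/(r1+r2)) - 1) = 2172.62 m/s
V2 = sqrt(mu/r2) = 3458.05 m/s
dV2 = V2*(1 - sqrt(2*r1/(r1+r2))) = 1428.19 m/s
Total dV = 3601 m/s

3601 m/s


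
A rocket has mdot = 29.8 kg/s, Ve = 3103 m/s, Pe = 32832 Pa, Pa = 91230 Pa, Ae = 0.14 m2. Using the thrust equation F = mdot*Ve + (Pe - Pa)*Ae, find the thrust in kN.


F = 29.8 * 3103 + (32832 - 91230) * 0.14 = 84294.0 N = 84.3 kN

84.3 kN


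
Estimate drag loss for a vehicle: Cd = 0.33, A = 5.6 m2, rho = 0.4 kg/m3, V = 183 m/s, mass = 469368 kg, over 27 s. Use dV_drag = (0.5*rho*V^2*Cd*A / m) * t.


D = 0.5 * 0.4 * 183^2 * 0.33 * 5.6 = 12377.53 N
a = 12377.53 / 469368 = 0.0264 m/s2
dV = 0.0264 * 27 = 0.7 m/s

0.7 m/s


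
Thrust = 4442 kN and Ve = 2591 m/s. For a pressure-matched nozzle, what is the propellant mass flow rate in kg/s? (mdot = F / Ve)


mdot = F / Ve = 4442000 / 2591 = 1714.4 kg/s

1714.4 kg/s


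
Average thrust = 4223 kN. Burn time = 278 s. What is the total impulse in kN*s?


It = 4223 * 278 = 1173994 kN*s

1173994 kN*s


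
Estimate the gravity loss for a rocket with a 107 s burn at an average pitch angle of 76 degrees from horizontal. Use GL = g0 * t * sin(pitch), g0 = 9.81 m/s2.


GL = 9.81 * 107 * sin(76 deg) = 1018 m/s

1018 m/s


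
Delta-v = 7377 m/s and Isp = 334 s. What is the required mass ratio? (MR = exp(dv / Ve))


Ve = 334 * 9.81 = 3276.54 m/s
MR = exp(7377 / 3276.54) = 9.502

9.502


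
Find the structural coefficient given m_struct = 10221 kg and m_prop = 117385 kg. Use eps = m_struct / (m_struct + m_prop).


eps = 10221 / (10221 + 117385) = 0.0801

0.0801


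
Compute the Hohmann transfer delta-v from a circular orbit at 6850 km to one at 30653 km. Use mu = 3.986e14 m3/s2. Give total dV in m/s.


V1 = sqrt(mu/r1) = 7628.22 m/s
dV1 = V1*(sqrt(2*r2/(r1+r2)) - 1) = 2124.86 m/s
V2 = sqrt(mu/r2) = 3606.05 m/s
dV2 = V2*(1 - sqrt(2*r1/(r1+r2))) = 1426.54 m/s
Total dV = 3551 m/s

3551 m/s


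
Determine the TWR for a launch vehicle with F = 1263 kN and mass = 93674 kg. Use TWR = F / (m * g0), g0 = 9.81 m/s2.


TWR = 1263000 / (93674 * 9.81) = 1.37

1.37


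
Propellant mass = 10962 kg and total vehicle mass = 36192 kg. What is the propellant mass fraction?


PMF = 10962 / 36192 = 0.303

0.303


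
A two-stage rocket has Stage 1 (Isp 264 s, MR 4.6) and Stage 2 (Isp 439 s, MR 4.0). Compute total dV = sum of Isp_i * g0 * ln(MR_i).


dV1 = 264 * 9.81 * ln(4.6) = 3952.2 m/s
dV2 = 439 * 9.81 * ln(4.0) = 5970.2 m/s
Total dV = 3952.2 + 5970.2 = 9922.4 m/s ~ 9922 m/s

9922 m/s


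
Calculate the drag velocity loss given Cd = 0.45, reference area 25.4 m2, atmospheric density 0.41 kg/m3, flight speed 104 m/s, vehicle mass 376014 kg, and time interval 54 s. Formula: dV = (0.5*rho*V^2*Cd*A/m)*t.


D = 0.5 * 0.41 * 104^2 * 0.45 * 25.4 = 25343.51 N
a = 25343.51 / 376014 = 0.0674 m/s2
dV = 0.0674 * 54 = 3.6 m/s

3.6 m/s


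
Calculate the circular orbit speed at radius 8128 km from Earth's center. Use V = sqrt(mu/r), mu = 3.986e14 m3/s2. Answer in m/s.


V = sqrt(3.986e14 / 8128000) = 7003 m/s

7003 m/s


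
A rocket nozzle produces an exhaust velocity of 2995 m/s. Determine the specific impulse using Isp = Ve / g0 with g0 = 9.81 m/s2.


Isp = Ve / g0 = 2995 / 9.81 = 305.3 s

305.3 s


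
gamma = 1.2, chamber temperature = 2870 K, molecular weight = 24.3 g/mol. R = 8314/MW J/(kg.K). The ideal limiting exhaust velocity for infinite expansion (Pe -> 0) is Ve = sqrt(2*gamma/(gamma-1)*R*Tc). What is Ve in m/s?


R = 8314 / 24.3 = 342.14 J/(kg.K)
Ve = sqrt(2 * 1.2 / (1.2 - 1) * 342.14 * 2870) = 3433 m/s

3433 m/s


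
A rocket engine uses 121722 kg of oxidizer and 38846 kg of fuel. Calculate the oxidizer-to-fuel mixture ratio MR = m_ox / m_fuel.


MR = 121722 / 38846 = 3.13

3.13


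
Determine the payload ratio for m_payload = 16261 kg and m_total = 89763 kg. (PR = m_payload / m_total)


PR = 16261 / 89763 = 0.1812

0.1812


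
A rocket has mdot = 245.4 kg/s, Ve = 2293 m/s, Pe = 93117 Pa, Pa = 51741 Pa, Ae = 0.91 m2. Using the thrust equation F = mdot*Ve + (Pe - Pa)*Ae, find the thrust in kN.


F = 245.4 * 2293 + (93117 - 51741) * 0.91 = 600354.0 N = 600.4 kN

600.4 kN


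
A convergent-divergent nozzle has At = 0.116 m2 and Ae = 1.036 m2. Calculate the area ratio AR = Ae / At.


AR = 1.036 / 0.116 = 8.9

8.9


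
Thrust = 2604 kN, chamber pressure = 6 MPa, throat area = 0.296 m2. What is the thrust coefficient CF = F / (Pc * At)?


CF = 2604000 / (6e6 * 0.296) = 1.47

1.47


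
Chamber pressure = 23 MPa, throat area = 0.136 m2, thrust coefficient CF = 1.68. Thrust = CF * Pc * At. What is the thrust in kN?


F = 1.68 * 23e6 * 0.136 = 5.2550e+06 N = 5255.0 kN

5255.0 kN


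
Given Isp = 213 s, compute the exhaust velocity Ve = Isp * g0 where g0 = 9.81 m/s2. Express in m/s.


Ve = Isp * g0 = 213 * 9.81 = 2089.5 m/s

2089.5 m/s


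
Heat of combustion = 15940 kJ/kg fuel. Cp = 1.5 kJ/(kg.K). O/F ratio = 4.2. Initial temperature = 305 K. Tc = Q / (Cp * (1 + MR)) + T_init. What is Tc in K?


Tc = 15940 / (1.5 * (1 + 4.2)) + 305 = 2349 K

2349 K


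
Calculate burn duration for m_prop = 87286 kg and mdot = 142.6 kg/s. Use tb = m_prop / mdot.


tb = 87286 / 142.6 = 612.1 s

612.1 s


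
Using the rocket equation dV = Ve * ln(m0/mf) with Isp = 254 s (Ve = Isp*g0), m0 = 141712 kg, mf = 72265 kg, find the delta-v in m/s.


Ve = 254 * 9.81 = 2491.74 m/s
dV = 2491.74 * ln(141712/72265) = 1678 m/s

1678 m/s


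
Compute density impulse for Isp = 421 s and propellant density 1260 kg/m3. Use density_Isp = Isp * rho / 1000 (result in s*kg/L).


rho*Isp = 421 * 1260 / 1000 = 530 s*kg/L

530 s*kg/L


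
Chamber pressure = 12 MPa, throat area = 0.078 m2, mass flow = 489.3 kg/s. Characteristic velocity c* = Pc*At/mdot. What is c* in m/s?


c* = 12e6 * 0.078 / 489.3 = 1913 m/s

1913 m/s


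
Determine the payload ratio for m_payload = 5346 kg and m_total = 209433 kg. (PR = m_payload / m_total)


PR = 5346 / 209433 = 0.0255

0.0255


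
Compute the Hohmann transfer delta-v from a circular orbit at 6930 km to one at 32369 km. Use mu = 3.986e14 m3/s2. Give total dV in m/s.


V1 = sqrt(mu/r1) = 7584.06 m/s
dV1 = V1*(sqrt(2*r2/(r1+r2)) - 1) = 2149.93 m/s
V2 = sqrt(mu/r2) = 3509.17 m/s
dV2 = V2*(1 - sqrt(2*r1/(r1+r2))) = 1425.18 m/s
Total dV = 3575 m/s

3575 m/s


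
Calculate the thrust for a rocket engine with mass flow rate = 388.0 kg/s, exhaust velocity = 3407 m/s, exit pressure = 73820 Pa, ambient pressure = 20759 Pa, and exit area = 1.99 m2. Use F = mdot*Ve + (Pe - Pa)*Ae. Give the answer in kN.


F = 388.0 * 3407 + (73820 - 20759) * 1.99 = 1.4275e+06 N = 1427.5 kN

1427.5 kN


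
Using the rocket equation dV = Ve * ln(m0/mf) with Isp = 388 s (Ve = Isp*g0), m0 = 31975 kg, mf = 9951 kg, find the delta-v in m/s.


Ve = 388 * 9.81 = 3806.28 m/s
dV = 3806.28 * ln(31975/9951) = 4443 m/s

4443 m/s


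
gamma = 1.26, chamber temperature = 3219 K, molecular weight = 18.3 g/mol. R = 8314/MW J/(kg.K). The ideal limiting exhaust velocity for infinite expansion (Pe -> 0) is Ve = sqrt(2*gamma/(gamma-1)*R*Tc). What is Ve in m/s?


R = 8314 / 18.3 = 454.32 J/(kg.K)
Ve = sqrt(2 * 1.26 / (1.26 - 1) * 454.32 * 3219) = 3765 m/s

3765 m/s


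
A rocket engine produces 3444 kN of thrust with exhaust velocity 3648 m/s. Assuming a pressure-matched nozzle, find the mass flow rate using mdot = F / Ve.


mdot = F / Ve = 3444000 / 3648 = 944.1 kg/s

944.1 kg/s


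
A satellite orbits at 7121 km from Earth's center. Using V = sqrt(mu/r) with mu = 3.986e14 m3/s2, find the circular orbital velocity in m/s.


V = sqrt(3.986e14 / 7121000) = 7482 m/s

7482 m/s


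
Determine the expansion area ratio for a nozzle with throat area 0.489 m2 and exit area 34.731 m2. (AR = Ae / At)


AR = 34.731 / 0.489 = 71.0

71.0


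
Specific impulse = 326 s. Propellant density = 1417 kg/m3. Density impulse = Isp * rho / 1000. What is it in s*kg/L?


rho*Isp = 326 * 1417 / 1000 = 462 s*kg/L

462 s*kg/L


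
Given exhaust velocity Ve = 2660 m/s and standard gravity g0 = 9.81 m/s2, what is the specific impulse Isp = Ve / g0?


Isp = Ve / g0 = 2660 / 9.81 = 271.2 s

271.2 s


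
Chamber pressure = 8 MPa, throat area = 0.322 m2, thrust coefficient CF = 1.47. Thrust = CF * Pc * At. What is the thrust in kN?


F = 1.47 * 8e6 * 0.322 = 3.7867e+06 N = 3786.7 kN

3786.7 kN


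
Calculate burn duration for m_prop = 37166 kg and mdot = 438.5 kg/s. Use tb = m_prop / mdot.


tb = 37166 / 438.5 = 84.8 s

84.8 s


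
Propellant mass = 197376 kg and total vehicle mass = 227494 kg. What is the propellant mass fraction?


PMF = 197376 / 227494 = 0.868

0.868


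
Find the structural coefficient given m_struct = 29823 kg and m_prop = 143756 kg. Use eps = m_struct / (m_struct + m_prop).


eps = 29823 / (29823 + 143756) = 0.1718

0.1718


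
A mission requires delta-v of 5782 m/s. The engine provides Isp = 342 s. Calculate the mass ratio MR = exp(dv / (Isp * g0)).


Ve = 342 * 9.81 = 3355.02 m/s
MR = exp(5782 / 3355.02) = 5.603

5.603


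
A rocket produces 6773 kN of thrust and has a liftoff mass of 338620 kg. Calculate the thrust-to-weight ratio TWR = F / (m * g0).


TWR = 6773000 / (338620 * 9.81) = 2.04

2.04


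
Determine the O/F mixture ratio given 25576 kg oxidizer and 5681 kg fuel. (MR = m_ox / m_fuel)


MR = 25576 / 5681 = 4.5

4.5


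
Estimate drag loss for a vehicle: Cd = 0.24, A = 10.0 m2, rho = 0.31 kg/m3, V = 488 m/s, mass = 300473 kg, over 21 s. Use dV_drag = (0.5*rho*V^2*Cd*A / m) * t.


D = 0.5 * 0.31 * 488^2 * 0.24 * 10.0 = 88589.57 N
a = 88589.57 / 300473 = 0.2948 m/s2
dV = 0.2948 * 21 = 6.2 m/s

6.2 m/s


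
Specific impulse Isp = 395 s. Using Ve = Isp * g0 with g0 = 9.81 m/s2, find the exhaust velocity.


Ve = Isp * g0 = 395 * 9.81 = 3875.0 m/s

3875.0 m/s


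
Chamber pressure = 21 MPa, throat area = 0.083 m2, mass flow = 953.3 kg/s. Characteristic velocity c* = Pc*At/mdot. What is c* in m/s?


c* = 21e6 * 0.083 / 953.3 = 1828 m/s

1828 m/s


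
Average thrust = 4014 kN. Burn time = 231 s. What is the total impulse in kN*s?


It = 4014 * 231 = 927234 kN*s

927234 kN*s


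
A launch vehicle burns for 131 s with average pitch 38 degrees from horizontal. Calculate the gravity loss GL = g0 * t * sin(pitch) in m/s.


GL = 9.81 * 131 * sin(38 deg) = 791 m/s

791 m/s


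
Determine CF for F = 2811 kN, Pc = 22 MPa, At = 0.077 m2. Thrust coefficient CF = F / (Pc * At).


CF = 2811000 / (22e6 * 0.077) = 1.66

1.66


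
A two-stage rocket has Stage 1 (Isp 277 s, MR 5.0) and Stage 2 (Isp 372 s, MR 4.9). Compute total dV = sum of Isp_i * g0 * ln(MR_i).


dV1 = 277 * 9.81 * ln(5.0) = 4373.4 m/s
dV2 = 372 * 9.81 * ln(4.9) = 5799.6 m/s
Total dV = 4373.4 + 5799.6 = 10173.0 m/s ~ 10173 m/s

10173 m/s


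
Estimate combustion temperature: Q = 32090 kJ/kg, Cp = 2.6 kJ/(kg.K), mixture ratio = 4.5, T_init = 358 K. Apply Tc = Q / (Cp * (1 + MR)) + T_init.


Tc = 32090 / (2.6 * (1 + 4.5)) + 358 = 2602 K

2602 K


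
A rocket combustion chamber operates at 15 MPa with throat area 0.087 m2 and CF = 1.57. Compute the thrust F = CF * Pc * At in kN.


F = 1.57 * 15e6 * 0.087 = 2.0488e+06 N = 2048.8 kN

2048.8 kN


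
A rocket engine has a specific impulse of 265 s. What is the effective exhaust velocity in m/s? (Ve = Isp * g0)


Ve = Isp * g0 = 265 * 9.81 = 2599.7 m/s

2599.7 m/s


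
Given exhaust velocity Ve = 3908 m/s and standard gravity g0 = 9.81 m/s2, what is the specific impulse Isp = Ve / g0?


Isp = Ve / g0 = 3908 / 9.81 = 398.4 s

398.4 s


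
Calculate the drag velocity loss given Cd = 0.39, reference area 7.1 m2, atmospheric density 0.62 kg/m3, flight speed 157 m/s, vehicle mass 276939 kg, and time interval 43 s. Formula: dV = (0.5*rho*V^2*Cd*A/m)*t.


D = 0.5 * 0.62 * 157^2 * 0.39 * 7.1 = 21158.46 N
a = 21158.46 / 276939 = 0.0764 m/s2
dV = 0.0764 * 43 = 3.3 m/s

3.3 m/s


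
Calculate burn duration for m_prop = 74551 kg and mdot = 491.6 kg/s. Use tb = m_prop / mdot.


tb = 74551 / 491.6 = 151.6 s

151.6 s


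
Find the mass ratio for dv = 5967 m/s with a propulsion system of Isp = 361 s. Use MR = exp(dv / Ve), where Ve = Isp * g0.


Ve = 361 * 9.81 = 3541.41 m/s
MR = exp(5967 / 3541.41) = 5.392

5.392


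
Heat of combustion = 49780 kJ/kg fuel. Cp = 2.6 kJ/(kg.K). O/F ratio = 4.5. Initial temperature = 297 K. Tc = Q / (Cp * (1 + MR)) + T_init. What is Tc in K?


Tc = 49780 / (2.6 * (1 + 4.5)) + 297 = 3778 K

3778 K


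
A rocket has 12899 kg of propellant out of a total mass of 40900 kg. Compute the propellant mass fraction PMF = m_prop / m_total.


PMF = 12899 / 40900 = 0.315

0.315
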